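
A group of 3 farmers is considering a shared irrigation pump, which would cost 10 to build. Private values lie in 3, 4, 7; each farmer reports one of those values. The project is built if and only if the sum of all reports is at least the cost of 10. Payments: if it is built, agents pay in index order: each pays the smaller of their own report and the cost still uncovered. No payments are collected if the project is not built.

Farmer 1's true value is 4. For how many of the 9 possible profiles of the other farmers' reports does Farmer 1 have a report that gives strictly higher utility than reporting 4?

8

Others report (3, 4): truth gives 0; report 3 gives 1 > 0. Violating.
Others report (3, 7): truth gives 0; report 3 gives 1 > 0. Violating.
Others report (4, 3): truth gives 0; report 3 gives 1 > 0. Violating.
Others report (4, 4): truth gives 0; report 3 gives 1 > 0. Violating.
Others report (3, 3): truth gives 0; no alternative beats it.
(Checking all 9 profiles: 8 have a profitable deviation, 1 does not.)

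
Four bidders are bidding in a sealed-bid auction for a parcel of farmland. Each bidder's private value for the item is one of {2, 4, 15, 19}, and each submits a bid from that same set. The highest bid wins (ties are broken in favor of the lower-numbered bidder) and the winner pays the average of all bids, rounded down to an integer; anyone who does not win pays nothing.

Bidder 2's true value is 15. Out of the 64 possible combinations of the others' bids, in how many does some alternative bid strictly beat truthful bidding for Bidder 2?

29

Others bid (2, 2, 2): truth gives 10; bid 4 gives 13 > 10. Violating.
Others bid (2, 2, 4): truth gives 10; bid 4 gives 12 > 10. Violating.
Others bid (2, 2, 19): truth gives 0; bid 19 gives 5 > 0. Violating.
Others bid (2, 4, 2): truth gives 10; bid 4 gives 12 > 10. Violating.
Others bid (2, 2, 15): truth gives 7; no alternative beats it.
Others bid (2, 4, 15): truth gives 6; no alternative beats it.
(Checking all 64 profiles: 29 have a profitable deviation, 35 do not.)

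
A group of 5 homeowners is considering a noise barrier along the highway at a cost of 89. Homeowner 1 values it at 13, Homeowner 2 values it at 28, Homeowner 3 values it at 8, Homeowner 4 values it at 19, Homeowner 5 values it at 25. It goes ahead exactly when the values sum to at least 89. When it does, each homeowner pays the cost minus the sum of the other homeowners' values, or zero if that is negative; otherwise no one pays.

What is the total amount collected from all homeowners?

73

Total value 93 ≥ cost 89, so it is built.
Homeowner 1: others sum to 80; max(0, 89 - 80) = 9.
Homeowner 2: others sum to 65; max(0, 89 - 65) = 24.
Homeowner 3: others sum to 85; max(0, 89 - 85) = 4.
Homeowner 4: others sum to 74; max(0, 89 - 74) = 15.
Homeowner 5: others sum to 68; max(0, 89 - 68) = 21.
Total collected = 9 + 24 + 4 + 15 + 21 = 73.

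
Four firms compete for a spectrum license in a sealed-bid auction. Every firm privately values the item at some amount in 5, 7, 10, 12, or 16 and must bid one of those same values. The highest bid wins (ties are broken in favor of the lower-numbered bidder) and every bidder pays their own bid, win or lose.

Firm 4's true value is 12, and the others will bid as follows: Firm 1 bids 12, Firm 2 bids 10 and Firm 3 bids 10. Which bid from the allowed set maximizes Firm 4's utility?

Bid 5: loses but pays 5, utility -5.
Bid 7: loses but pays 7, utility -7.
Bid 10: loses but pays 10, utility -10.
Bid 12: loses but pays 12, utility -12.
Bid 16: wins, pays 16, utility 12 - 16 = -4.
The best choice is 16 with utility -4.

16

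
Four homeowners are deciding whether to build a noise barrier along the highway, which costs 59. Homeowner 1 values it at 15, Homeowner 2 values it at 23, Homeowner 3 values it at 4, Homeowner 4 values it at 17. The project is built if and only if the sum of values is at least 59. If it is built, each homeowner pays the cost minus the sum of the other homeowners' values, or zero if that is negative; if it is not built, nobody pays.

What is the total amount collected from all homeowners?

Total value 59 ≥ cost 59, so it is built.
Homeowner 1: others sum to 44; max(0, 59 - 44) = 15.
Homeowner 2: others sum to 36; max(0, 59 - 36) = 23.
Homeowner 3: others sum to 55; max(0, 59 - 55) = 4.
Homeowner 4: others sum to 42; max(0, 59 - 42) = 17.
Total collected = 15 + 23 + 4 + 17 = 59.

59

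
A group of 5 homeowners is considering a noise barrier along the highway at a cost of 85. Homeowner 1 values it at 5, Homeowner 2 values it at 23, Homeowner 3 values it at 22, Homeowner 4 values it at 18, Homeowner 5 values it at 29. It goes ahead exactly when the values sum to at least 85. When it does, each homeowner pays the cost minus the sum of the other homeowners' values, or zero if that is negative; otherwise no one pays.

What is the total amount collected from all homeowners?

44

Total value 97 ≥ cost 85, so it is built.
Homeowner 1: others sum to 92; max(0, 85 - 92) = 0.
Homeowner 2: others sum to 74; max(0, 85 - 74) = 11.
Homeowner 3: others sum to 75; max(0, 85 - 75) = 10.
Homeowner 4: others sum to 79; max(0, 85 - 79) = 6.
Homeowner 5: others sum to 68; max(0, 85 - 68) = 17.
Total collected = 0 + 11 + 10 + 6 + 17 = 44.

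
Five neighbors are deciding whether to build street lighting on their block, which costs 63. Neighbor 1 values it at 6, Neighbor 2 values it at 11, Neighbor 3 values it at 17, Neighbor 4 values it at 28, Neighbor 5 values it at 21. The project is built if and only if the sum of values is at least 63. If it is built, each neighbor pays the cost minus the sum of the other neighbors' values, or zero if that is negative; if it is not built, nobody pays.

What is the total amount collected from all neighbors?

Total value 83 ≥ cost 63, so it is built.
Neighbor 1: others sum to 77; max(0, 63 - 77) = 0.
Neighbor 2: others sum to 72; max(0, 63 - 72) = 0.
Neighbor 3: others sum to 66; max(0, 63 - 66) = 0.
Neighbor 4: others sum to 55; max(0, 63 - 55) = 8.
Neighbor 5: others sum to 62; max(0, 63 - 62) = 1.
Total collected = 0 + 0 + 0 + 8 + 1 = 9.

9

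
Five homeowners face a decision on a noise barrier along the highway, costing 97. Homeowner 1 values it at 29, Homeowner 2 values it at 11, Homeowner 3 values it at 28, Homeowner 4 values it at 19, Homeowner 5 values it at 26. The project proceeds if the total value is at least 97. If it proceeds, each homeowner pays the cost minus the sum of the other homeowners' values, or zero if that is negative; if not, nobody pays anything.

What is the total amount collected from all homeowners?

Total value 113 ≥ cost 97, so it is built.
Homeowner 1: others sum to 84; max(0, 97 - 84) = 13.
Homeowner 2: others sum to 102; max(0, 97 - 102) = 0.
Homeowner 3: others sum to 85; max(0, 97 - 85) = 12.
Homeowner 4: others sum to 94; max(0, 97 - 94) = 3.
Homeowner 5: others sum to 87; max(0, 97 - 87) = 10.
Total collected = 13 + 0 + 12 + 3 + 10 = 38.

38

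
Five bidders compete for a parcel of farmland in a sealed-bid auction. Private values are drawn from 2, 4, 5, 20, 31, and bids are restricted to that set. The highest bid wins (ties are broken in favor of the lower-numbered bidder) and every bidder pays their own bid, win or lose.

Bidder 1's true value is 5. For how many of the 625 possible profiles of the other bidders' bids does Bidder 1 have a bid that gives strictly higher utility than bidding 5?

Others bid (2, 2, 2, 2): truth gives 0; bid 2 gives 3 > 0. Violating.
Others bid (2, 2, 2, 4): truth gives 0; bid 4 gives 1 > 0. Violating.
Others bid (2, 2, 2, 20): truth gives -5; bid 2 gives -2 > -5. Violating.
Others bid (2, 2, 2, 31): truth gives -5; bid 2 gives -2 > -5. Violating.
Others bid (2, 2, 2, 5): truth gives 0; no alternative beats it.
Others bid (2, 2, 4, 5): truth gives 0; no alternative beats it.
(Checking all 625 profiles: 560 have a profitable deviation, 65 do not.)

560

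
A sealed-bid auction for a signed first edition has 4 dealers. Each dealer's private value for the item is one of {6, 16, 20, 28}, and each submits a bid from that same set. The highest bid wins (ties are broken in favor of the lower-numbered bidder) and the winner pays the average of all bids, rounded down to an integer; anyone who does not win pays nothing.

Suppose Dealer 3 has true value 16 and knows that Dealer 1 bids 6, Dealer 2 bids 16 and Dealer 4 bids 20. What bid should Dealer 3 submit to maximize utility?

20

Bid 6: loses, pays 0, utility 0.
Bid 16: loses, pays 0, utility 0.
Bid 20: wins, pays 15, utility 16 - 15 = 1.
Bid 28: wins, pays 17, utility 16 - 17 = -1.
The best choice is 20 with utility 1.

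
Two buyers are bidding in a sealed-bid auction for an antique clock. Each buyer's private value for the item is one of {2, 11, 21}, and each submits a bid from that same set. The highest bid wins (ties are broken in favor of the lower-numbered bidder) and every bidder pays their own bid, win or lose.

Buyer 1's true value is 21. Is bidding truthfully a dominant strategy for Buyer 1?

Consider the case where Buyer 2 bids 2.
Truthful bid 21: wins, pays 21, utility 21 - 21 = 0.
Bid 2 instead: wins, pays 2, utility 21 - 2 = 19.
Since 19 > 0, bidding 2 is strictly better here, so truthful bidding is not dominant.

No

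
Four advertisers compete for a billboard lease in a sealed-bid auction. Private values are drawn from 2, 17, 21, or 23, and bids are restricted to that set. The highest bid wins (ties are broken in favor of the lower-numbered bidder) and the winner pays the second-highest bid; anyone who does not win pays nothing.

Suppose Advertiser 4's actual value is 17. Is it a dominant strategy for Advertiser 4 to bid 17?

Yes

Check each profile of the others' bids and compare truth against every alternative bid.
Others bid (2, 2, 2): truth gives 15, best alternative gives 15.
Others bid (2, 2, 17): truth gives 0, best alternative gives 0.
Others bid (2, 2, 21): truth gives 0, best alternative gives 0.
Others bid (2, 2, 23): truth gives 0, best alternative gives 0.
Others bid (2, 17, 2): truth gives 0, best alternative gives 0.
Others bid (2, 17, 17): truth gives 0, best alternative gives 0.
(Remaining 58 profiles checked similarly; truth is weakly best in each.)
In every case the truthful bid is at least as good as any alternative, so it is a dominant strategy.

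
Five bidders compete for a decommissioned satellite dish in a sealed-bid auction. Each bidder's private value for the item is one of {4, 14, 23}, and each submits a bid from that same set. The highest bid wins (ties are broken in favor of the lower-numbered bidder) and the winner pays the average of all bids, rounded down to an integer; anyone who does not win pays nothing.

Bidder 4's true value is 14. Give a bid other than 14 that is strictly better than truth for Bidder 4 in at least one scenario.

23

Suppose Bidder 1 bids 4, Bidder 2 bids 4, Bidder 3 bids 4 and Bidder 5 bids 23.
Bid 14: loses, pays 0, utility 0.
Bid 23: wins, pays 11, utility 14 - 11 = 3.
So bidding 23 beats truth here (3 > 0).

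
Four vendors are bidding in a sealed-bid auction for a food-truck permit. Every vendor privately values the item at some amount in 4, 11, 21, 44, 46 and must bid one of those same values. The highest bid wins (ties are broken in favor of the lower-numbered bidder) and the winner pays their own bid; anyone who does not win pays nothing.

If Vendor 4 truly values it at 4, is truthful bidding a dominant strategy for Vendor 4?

Check each profile of the others' bids and compare truth against every alternative bid.
Others bid (4, 4, 4): truth gives 0, best alternative gives -7.
Others bid (4, 4, 11): truth gives 0, best alternative gives 0.
Others bid (4, 4, 21): truth gives 0, best alternative gives 0.
Others bid (4, 4, 44): truth gives 0, best alternative gives 0.
Others bid (4, 4, 46): truth gives 0, best alternative gives 0.
Others bid (4, 11, 4): truth gives 0, best alternative gives 0.
(Remaining 119 profiles checked similarly; truth is weakly best in each.)
In every case the truthful bid is at least as good as any alternative, so it is a dominant strategy.

Yes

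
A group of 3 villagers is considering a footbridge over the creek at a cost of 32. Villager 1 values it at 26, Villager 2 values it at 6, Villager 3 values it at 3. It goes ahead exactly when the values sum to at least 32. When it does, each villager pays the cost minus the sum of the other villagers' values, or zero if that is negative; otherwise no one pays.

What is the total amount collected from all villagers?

Total value 35 ≥ cost 32, so it is built.
Villager 1: others sum to 9; max(0, 32 - 9) = 23.
Villager 2: others sum to 29; max(0, 32 - 29) = 3.
Villager 3: others sum to 32; max(0, 32 - 32) = 0.
Total collected = 23 + 3 + 0 = 26.

26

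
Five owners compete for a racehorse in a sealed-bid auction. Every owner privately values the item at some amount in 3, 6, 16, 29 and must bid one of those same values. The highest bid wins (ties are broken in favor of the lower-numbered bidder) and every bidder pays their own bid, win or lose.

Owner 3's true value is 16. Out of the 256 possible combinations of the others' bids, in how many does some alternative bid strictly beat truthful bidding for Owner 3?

224

Others bid (3, 3, 3, 3): truth gives 0; bid 6 gives 10 > 0. Violating.
Others bid (3, 3, 3, 6): truth gives 0; bid 6 gives 10 > 0. Violating.
Others bid (3, 3, 3, 29): truth gives -16; bid 3 gives -3 > -16. Violating.
Others bid (3, 3, 6, 3): truth gives 0; bid 6 gives 10 > 0. Violating.
Others bid (3, 3, 3, 16): truth gives 0; no alternative beats it.
Others bid (3, 3, 6, 16): truth gives 0; no alternative beats it.
(Checking all 256 profiles: 224 have a profitable deviation, 32 do not.)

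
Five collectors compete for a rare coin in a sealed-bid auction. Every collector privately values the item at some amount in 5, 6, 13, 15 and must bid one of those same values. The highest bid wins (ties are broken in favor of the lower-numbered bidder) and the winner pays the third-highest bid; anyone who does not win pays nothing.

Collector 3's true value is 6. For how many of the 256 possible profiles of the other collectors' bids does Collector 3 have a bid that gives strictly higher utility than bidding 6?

8

Others bid (5, 5, 5, 13): truth gives 0; bid 13 gives 1 > 0. Violating.
Others bid (5, 5, 5, 15): truth gives 0; bid 15 gives 1 > 0. Violating.
Others bid (5, 5, 13, 5): truth gives 0; bid 13 gives 1 > 0. Violating.
Others bid (5, 5, 15, 5): truth gives 0; bid 15 gives 1 > 0. Violating.
Others bid (5, 5, 5, 5): truth gives 1; no alternative beats it.
Others bid (5, 5, 5, 6): truth gives 1; no alternative beats it.
(Checking all 256 profiles: 8 have a profitable deviation, 248 do not.)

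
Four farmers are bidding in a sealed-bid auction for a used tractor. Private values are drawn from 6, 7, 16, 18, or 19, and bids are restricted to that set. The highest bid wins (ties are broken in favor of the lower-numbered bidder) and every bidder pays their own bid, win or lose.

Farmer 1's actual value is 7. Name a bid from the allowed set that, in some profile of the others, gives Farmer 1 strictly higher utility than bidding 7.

6

Suppose Farmer 2 bids 6, Farmer 3 bids 6 and Farmer 4 bids 6.
Bid 7: wins, pays 7, utility 7 - 7 = 0.
Bid 6: wins, pays 6, utility 7 - 6 = 1.
So bidding 6 beats truth here (1 > 0).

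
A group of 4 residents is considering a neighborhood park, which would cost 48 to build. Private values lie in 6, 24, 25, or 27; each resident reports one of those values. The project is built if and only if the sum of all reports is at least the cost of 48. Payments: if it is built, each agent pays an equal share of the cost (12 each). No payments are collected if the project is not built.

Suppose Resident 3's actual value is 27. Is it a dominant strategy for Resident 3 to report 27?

Yes

Check each profile of the others' reports and compare truth against every alternative report.
Others report (6, 6, 24): truth gives 15, best alternative gives 15.
Others report (6, 6, 25): truth gives 15, best alternative gives 15.
Others report (6, 6, 27): truth gives 15, best alternative gives 15.
Others report (6, 24, 6): truth gives 15, best alternative gives 15.
Others report (6, 24, 24): truth gives 15, best alternative gives 15.
Others report (6, 24, 25): truth gives 15, best alternative gives 15.
(Remaining 58 profiles checked similarly; truth is weakly best in each.)
In every case the truthful report is at least as good as any alternative, so it is a dominant strategy.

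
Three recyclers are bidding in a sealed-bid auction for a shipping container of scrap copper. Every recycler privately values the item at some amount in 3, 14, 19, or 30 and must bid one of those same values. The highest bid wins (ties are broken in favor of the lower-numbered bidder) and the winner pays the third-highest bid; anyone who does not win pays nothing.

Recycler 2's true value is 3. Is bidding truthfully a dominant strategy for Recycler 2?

Yes

Check each profile of the others' bids and compare truth against every alternative bid.
Others bid (3, 3): truth gives 0, best alternative gives 0.
Others bid (3, 14): truth gives 0, best alternative gives 0.
Others bid (3, 19): truth gives 0, best alternative gives 0.
Others bid (3, 30): truth gives 0, best alternative gives 0.
Others bid (14, 3): truth gives 0, best alternative gives 0.
Others bid (14, 14): truth gives 0, best alternative gives 0.
(Remaining 10 profiles checked similarly; truth is weakly best in each.)
In every case the truthful bid is at least as good as any alternative, so it is a dominant strategy.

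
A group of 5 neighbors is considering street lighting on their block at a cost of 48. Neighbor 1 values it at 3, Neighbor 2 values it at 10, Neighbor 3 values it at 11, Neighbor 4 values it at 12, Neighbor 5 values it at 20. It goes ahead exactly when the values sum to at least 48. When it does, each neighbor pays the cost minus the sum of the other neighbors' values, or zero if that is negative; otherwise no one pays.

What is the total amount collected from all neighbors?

Total value 56 ≥ cost 48, so it is built.
Neighbor 1: others sum to 53; max(0, 48 - 53) = 0.
Neighbor 2: others sum to 46; max(0, 48 - 46) = 2.
Neighbor 3: others sum to 45; max(0, 48 - 45) = 3.
Neighbor 4: others sum to 44; max(0, 48 - 44) = 4.
Neighbor 5: others sum to 36; max(0, 48 - 36) = 12.
Total collected = 0 + 2 + 3 + 4 + 12 = 21.

21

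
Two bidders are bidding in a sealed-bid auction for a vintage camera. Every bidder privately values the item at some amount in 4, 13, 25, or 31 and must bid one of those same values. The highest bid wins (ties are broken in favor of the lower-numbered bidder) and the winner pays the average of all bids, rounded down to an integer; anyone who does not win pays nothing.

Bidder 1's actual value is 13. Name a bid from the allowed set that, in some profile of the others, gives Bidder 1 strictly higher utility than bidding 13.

4

Suppose Bidder 2 bids 4.
Bid 13: wins, pays 8, utility 13 - 8 = 5.
Bid 4: wins, pays 4, utility 13 - 4 = 9.
So bidding 4 beats truth here (9 > 5).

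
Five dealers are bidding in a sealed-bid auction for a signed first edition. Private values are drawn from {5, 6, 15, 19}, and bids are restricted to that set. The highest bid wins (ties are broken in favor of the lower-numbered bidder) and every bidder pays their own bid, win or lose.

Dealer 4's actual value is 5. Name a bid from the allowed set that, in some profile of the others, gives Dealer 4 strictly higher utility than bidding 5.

Suppose Dealer 1 bids 5, Dealer 2 bids 5, Dealer 3 bids 5 and Dealer 5 bids 5.
Bid 5: loses but pays 5, utility -5.
Bid 6: wins, pays 6, utility 5 - 6 = -1.
So bidding 6 beats truth here (-1 > -5).

6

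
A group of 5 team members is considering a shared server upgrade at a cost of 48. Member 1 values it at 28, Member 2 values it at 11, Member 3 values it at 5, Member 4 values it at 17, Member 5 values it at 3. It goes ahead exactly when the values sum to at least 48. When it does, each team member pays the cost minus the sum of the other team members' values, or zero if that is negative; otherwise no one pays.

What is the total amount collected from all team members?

Total value 64 ≥ cost 48, so it is built.
Member 1: others sum to 36; max(0, 48 - 36) = 12.
Member 2: others sum to 53; max(0, 48 - 53) = 0.
Member 3: others sum to 59; max(0, 48 - 59) = 0.
Member 4: others sum to 47; max(0, 48 - 47) = 1.
Member 5: others sum to 61; max(0, 48 - 61) = 0.
Total collected = 12 + 0 + 0 + 1 + 0 = 13.

13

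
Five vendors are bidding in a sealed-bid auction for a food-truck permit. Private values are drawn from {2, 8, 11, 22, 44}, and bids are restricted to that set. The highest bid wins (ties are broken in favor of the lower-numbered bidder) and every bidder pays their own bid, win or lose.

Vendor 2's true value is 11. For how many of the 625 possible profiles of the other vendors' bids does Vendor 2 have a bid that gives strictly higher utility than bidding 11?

579

Others bid (2, 2, 2, 2): truth gives 0; bid 8 gives 3 > 0. Violating.
Others bid (2, 2, 2, 8): truth gives 0; bid 8 gives 3 > 0. Violating.
Others bid (2, 2, 2, 22): truth gives -11; bid 2 gives -2 > -11. Violating.
Others bid (2, 2, 2, 44): truth gives -11; bid 2 gives -2 > -11. Violating.
Others bid (2, 2, 2, 11): truth gives 0; no alternative beats it.
Others bid (2, 2, 8, 11): truth gives 0; no alternative beats it.
(Checking all 625 profiles: 579 have a profitable deviation, 46 do not.)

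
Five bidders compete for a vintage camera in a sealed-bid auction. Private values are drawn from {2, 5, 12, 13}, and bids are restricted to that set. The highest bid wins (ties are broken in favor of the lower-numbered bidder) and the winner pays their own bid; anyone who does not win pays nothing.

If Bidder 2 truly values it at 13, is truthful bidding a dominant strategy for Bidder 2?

Consider the case where Bidder 1 bids 2, Bidder 3 bids 2, Bidder 4 bids 2 and Bidder 5 bids 2.
Truthful bid 13: wins, pays 13, utility 13 - 13 = 0.
Bid 5 instead: wins, pays 5, utility 13 - 5 = 8.
Since 8 > 0, bidding 5 is strictly better here, so truthful bidding is not dominant.

No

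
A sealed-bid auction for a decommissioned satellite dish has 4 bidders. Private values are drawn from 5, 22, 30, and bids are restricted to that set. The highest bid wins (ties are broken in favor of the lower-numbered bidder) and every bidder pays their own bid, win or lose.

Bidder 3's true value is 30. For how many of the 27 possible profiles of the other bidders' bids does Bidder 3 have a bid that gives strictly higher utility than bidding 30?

17

Others bid (5, 5, 5): truth gives 0; bid 22 gives 8 > 0. Violating.
Others bid (5, 5, 22): truth gives 0; bid 22 gives 8 > 0. Violating.
Others bid (5, 30, 5): truth gives -30; bid 5 gives -5 > -30. Violating.
Others bid (5, 30, 22): truth gives -30; bid 5 gives -5 > -30. Violating.
Others bid (5, 5, 30): truth gives 0; no alternative beats it.
Others bid (5, 22, 5): truth gives 0; no alternative beats it.
(Checking all 27 profiles: 17 have a profitable deviation, 10 do not.)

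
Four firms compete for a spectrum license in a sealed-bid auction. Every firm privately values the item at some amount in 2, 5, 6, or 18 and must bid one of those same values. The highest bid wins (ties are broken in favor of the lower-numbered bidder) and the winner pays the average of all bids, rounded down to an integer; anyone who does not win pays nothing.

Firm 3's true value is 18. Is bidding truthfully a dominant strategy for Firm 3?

Consider the case where Firm 1 bids 2, Firm 2 bids 2 and Firm 4 bids 2.
Truthful bid 18: wins, pays 6, utility 18 - 6 = 12.
Bid 5 instead: wins, pays 2, utility 18 - 2 = 16.
Since 16 > 12, bidding 5 is strictly better here, so truthful bidding is not dominant.

No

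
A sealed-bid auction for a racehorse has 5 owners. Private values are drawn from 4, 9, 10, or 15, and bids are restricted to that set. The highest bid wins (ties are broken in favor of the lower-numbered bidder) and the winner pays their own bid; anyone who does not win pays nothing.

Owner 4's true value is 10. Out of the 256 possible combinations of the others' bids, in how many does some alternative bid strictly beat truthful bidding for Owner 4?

2

Others bid (4, 4, 4, 4): truth gives 0; bid 9 gives 1 > 0. Violating.
Others bid (4, 4, 4, 9): truth gives 0; bid 9 gives 1 > 0. Violating.
Others bid (4, 4, 4, 10): truth gives 0; no alternative beats it.
Others bid (4, 4, 4, 15): truth gives 0; no alternative beats it.
(Checking all 256 profiles: 2 have a profitable deviation, 254 do not.)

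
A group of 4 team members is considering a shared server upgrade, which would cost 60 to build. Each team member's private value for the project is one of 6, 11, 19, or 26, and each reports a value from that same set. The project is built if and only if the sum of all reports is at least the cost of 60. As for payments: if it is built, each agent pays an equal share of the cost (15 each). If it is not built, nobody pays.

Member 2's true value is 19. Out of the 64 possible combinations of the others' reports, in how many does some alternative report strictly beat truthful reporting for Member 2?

9

Others report (6, 6, 26): truth gives 0; report 26 gives 4 > 0. Violating.
Others report (6, 11, 19): truth gives 0; report 26 gives 4 > 0. Violating.
Others report (6, 19, 11): truth gives 0; report 26 gives 4 > 0. Violating.
Others report (6, 26, 6): truth gives 0; report 26 gives 4 > 0. Violating.
Others report (6, 6, 6): truth gives 0; no alternative beats it.
Others report (6, 6, 11): truth gives 0; no alternative beats it.
(Checking all 64 profiles: 9 have a profitable deviation, 55 do not.)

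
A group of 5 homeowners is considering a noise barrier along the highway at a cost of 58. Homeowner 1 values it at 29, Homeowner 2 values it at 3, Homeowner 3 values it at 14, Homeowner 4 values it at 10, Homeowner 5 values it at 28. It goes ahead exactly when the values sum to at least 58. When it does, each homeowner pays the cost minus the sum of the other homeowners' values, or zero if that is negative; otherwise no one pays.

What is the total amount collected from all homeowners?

Total value 84 ≥ cost 58, so it is built.
Homeowner 1: others sum to 55; max(0, 58 - 55) = 3.
Homeowner 2: others sum to 81; max(0, 58 - 81) = 0.
Homeowner 3: others sum to 70; max(0, 58 - 70) = 0.
Homeowner 4: others sum to 74; max(0, 58 - 74) = 0.
Homeowner 5: others sum to 56; max(0, 58 - 56) = 2.
Total collected = 3 + 0 + 0 + 0 + 2 = 5.

5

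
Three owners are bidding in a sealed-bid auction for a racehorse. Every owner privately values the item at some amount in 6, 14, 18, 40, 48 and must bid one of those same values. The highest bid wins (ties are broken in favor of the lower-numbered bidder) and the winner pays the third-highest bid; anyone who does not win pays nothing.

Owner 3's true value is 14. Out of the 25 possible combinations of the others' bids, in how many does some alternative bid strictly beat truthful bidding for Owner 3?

Others bid (6, 14): truth gives 0; bid 18 gives 8 > 0. Violating.
Others bid (6, 18): truth gives 0; bid 40 gives 8 > 0. Violating.
Others bid (6, 40): truth gives 0; bid 48 gives 8 > 0. Violating.
Others bid (14, 6): truth gives 0; bid 18 gives 8 > 0. Violating.
Others bid (6, 6): truth gives 8; no alternative beats it.
Others bid (6, 48): truth gives 0; no alternative beats it.
(Checking all 25 profiles: 6 have a profitable deviation, 19 do not.)

6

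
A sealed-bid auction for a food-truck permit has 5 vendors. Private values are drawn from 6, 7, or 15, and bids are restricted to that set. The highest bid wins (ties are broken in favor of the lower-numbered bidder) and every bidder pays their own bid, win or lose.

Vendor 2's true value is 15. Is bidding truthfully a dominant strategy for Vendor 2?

No

Consider the case where Vendor 1 bids 6, Vendor 3 bids 6, Vendor 4 bids 6 and Vendor 5 bids 6.
Truthful bid 15: wins, pays 15, utility 15 - 15 = 0.
Bid 7 instead: wins, pays 7, utility 15 - 7 = 8.
Since 8 > 0, bidding 7 is strictly better here, so truthful bidding is not dominant.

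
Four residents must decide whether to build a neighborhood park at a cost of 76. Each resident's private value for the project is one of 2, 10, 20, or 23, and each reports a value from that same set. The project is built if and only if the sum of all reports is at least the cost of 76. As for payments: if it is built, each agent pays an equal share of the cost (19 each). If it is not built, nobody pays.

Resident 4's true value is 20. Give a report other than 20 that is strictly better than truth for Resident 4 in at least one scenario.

Suppose Resident 1 reports 10, Resident 2 reports 20 and Resident 3 reports 23.
Report 20: project not built, utility 0.
Report 23: project built, pays 19, utility 20 - 19 = 1.
So reporting 23 beats truth here (1 > 0).

23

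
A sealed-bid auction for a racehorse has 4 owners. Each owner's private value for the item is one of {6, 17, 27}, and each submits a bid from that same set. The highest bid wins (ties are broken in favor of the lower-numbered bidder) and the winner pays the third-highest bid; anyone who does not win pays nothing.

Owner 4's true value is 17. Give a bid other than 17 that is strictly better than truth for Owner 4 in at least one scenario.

27

Suppose Owner 1 bids 6, Owner 2 bids 6 and Owner 3 bids 17.
Bid 17: loses, pays 0, utility 0.
Bid 27: wins, pays 6, utility 17 - 6 = 11.
So bidding 27 beats truth here (11 > 0).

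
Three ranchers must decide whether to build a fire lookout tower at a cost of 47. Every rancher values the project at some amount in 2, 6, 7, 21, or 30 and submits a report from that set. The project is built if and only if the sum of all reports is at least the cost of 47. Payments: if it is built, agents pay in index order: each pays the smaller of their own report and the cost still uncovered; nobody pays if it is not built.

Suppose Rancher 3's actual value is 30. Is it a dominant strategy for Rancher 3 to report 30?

Yes

Check each profile of the others' reports and compare truth against every alternative report.
Others report (2, 21): truth gives 6, best alternative gives 0.
Others report (21, 2): truth gives 6, best alternative gives 0.
Others report (21, 30): truth gives 30, best alternative gives 30.
Others report (30, 21): truth gives 30, best alternative gives 30.
Others report (30, 30): truth gives 30, best alternative gives 30.
Others report (21, 21): truth gives 25, best alternative gives 25.
(Remaining 19 profiles checked similarly; truth is weakly best in each.)
In every case the truthful report is at least as good as any alternative, so it is a dominant strategy.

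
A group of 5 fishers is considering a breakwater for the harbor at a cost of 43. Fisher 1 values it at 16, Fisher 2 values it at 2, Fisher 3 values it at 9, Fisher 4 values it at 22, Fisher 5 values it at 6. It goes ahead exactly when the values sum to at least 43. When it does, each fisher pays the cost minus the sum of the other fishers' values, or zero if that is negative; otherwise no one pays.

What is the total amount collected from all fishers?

Total value 55 ≥ cost 43, so it is built.
Fisher 1: others sum to 39; max(0, 43 - 39) = 4.
Fisher 2: others sum to 53; max(0, 43 - 53) = 0.
Fisher 3: others sum to 46; max(0, 43 - 46) = 0.
Fisher 4: others sum to 33; max(0, 43 - 33) = 10.
Fisher 5: others sum to 49; max(0, 43 - 49) = 0.
Total collected = 4 + 0 + 0 + 10 + 0 = 14.

14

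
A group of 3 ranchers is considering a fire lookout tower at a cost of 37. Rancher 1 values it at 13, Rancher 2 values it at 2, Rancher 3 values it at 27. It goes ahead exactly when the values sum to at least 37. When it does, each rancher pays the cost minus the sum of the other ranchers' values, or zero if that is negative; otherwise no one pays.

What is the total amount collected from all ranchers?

30

Total value 42 ≥ cost 37, so it is built.
Rancher 1: others sum to 29; max(0, 37 - 29) = 8.
Rancher 2: others sum to 40; max(0, 37 - 40) = 0.
Rancher 3: others sum to 15; max(0, 37 - 15) = 22.
Total collected = 8 + 0 + 22 = 30.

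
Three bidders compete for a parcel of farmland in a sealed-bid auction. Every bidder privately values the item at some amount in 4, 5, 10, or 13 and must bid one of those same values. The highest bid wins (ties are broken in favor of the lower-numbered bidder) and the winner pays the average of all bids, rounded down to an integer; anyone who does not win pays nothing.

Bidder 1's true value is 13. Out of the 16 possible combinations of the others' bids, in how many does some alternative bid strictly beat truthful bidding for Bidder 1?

Others bid (4, 4): truth gives 6; bid 4 gives 9 > 6. Violating.
Others bid (4, 5): truth gives 6; bid 5 gives 9 > 6. Violating.
Others bid (4, 10): truth gives 4; bid 10 gives 5 > 4. Violating.
Others bid (5, 4): truth gives 6; bid 5 gives 9 > 6. Violating.
Others bid (4, 13): truth gives 3; no alternative beats it.
Others bid (5, 13): truth gives 3; no alternative beats it.
(Checking all 16 profiles: 9 have a profitable deviation, 7 do not.)

9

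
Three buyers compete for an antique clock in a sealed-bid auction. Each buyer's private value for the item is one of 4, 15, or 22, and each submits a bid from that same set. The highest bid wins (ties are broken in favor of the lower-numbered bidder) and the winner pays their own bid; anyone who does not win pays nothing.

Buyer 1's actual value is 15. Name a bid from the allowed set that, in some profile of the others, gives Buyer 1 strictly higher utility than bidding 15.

Suppose Buyer 2 bids 4 and Buyer 3 bids 4.
Bid 15: wins, pays 15, utility 15 - 15 = 0.
Bid 4: wins, pays 4, utility 15 - 4 = 11.
So bidding 4 beats truth here (11 > 0).

4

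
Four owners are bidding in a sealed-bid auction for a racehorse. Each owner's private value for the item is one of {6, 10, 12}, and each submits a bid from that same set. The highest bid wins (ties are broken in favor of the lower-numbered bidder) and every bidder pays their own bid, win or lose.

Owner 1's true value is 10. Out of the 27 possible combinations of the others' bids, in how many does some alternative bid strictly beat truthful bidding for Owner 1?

20

Others bid (6, 6, 6): truth gives 0; bid 6 gives 4 > 0. Violating.
Others bid (6, 6, 12): truth gives -10; bid 12 gives -2 > -10. Violating.
Others bid (6, 10, 12): truth gives -10; bid 12 gives -2 > -10. Violating.
Others bid (6, 12, 6): truth gives -10; bid 12 gives -2 > -10. Violating.
Others bid (6, 6, 10): truth gives 0; no alternative beats it.
Others bid (6, 10, 6): truth gives 0; no alternative beats it.
(Checking all 27 profiles: 20 have a profitable deviation, 7 do not.)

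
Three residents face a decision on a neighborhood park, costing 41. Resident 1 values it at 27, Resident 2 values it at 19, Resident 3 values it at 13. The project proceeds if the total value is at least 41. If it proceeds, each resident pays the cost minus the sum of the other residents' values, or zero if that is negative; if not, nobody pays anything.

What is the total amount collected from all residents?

Total value 59 ≥ cost 41, so it is built.
Resident 1: others sum to 32; max(0, 41 - 32) = 9.
Resident 2: others sum to 40; max(0, 41 - 40) = 1.
Resident 3: others sum to 46; max(0, 41 - 46) = 0.
Total collected = 9 + 1 + 0 = 10.

10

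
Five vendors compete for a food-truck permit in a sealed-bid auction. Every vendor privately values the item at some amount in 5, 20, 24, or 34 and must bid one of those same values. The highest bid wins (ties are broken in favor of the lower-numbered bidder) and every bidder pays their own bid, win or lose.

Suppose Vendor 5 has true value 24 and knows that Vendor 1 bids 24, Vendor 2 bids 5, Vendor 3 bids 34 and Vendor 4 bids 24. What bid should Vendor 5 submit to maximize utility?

Bid 5: loses but pays 5, utility -5.
Bid 20: loses but pays 20, utility -20.
Bid 24: loses but pays 24, utility -24.
Bid 34: loses but pays 34, utility -34.
The best choice is 5 with utility -5.

5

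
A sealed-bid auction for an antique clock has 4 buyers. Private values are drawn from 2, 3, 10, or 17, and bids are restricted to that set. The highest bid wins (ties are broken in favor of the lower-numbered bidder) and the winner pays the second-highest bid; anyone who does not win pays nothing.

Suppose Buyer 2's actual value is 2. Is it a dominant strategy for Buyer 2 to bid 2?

Check each profile of the others' bids and compare truth against every alternative bid.
Others bid (2, 2, 3): truth gives 0, best alternative gives -1.
Others bid (2, 3, 2): truth gives 0, best alternative gives -1.
Others bid (2, 3, 3): truth gives 0, best alternative gives -1.
Others bid (2, 2, 2): truth gives 0, best alternative gives 0.
Others bid (2, 2, 10): truth gives 0, best alternative gives 0.
Others bid (2, 2, 17): truth gives 0, best alternative gives 0.
(Remaining 58 profiles checked similarly; truth is weakly best in each.)
In every case the truthful bid is at least as good as any alternative, so it is a dominant strategy.

Yes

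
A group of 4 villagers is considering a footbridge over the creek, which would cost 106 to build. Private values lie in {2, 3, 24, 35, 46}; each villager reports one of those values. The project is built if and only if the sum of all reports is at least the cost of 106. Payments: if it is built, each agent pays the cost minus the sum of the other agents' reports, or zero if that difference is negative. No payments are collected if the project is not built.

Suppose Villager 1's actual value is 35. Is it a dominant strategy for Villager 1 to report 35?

Check each profile of the others' reports and compare truth against every alternative report.
Others report (24, 46, 46): truth gives 35, best alternative gives 35.
Others report (35, 35, 46): truth gives 35, best alternative gives 35.
Others report (35, 46, 35): truth gives 35, best alternative gives 35.
Others report (35, 46, 46): truth gives 35, best alternative gives 35.
Others report (46, 24, 46): truth gives 35, best alternative gives 35.
Others report (46, 35, 35): truth gives 35, best alternative gives 35.
(Remaining 119 profiles checked similarly; truth is weakly best in each.)
In every case the truthful report is at least as good as any alternative, so it is a dominant strategy.

Yes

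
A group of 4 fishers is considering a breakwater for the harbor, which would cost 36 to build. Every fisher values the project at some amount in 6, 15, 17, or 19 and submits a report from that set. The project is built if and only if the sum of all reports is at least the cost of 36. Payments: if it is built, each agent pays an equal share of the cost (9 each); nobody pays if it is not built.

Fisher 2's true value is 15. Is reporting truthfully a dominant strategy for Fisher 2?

Consider the case where Fisher 1 reports 6, Fisher 3 reports 6 and Fisher 4 reports 6.
Truthful report 15: project not built, utility 0.
Report 19 instead: project built, pays 9, utility 15 - 9 = 6.
Since 6 > 0, reporting 19 is strictly better here, so truthful reporting is not dominant.

No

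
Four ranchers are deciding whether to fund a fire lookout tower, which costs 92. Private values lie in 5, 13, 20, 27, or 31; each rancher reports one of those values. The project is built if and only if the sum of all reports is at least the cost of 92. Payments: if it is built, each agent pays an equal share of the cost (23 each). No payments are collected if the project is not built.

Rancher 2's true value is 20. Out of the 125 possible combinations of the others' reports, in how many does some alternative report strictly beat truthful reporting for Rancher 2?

Others report (13, 31, 31): truth gives -3; report 5 gives 0 > -3. Violating.
Others report (20, 27, 27): truth gives -3; report 5 gives 0 > -3. Violating.
Others report (20, 27, 31): truth gives -3; report 5 gives 0 > -3. Violating.
Others report (20, 31, 27): truth gives -3; report 5 gives 0 > -3. Violating.
Others report (5, 5, 5): truth gives 0; no alternative beats it.
Others report (5, 5, 13): truth gives 0; no alternative beats it.
(Checking all 125 profiles: 19 have a profitable deviation, 106 do not.)

19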